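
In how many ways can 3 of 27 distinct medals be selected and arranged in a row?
P(27,3) = 27!/(27-3)! = 17550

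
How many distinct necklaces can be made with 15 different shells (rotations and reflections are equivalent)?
(15-1)!/2 = 87178291200/2 = 43589145600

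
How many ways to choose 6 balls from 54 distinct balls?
C(54,6) = 54!/(6!×48!) = 25827165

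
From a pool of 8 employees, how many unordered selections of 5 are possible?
C(8,5) = 8!/(5!×3!) = 56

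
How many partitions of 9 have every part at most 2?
Let r_j(i) = number of partitions of i into parts ≤ j, for i = 0..9. r_1(i) = 1 for all i; r_j(i) = r_{j-1}(i) + r_j(i-j). Rows j = 2..2: ≤2: 1 1 2 2 3 3 4 4 5 5. r_2(9) = 5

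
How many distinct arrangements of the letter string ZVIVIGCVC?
9! / (1! × 3! × 2! × 2! × 1!) = 15120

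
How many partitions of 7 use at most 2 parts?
By conjugation, equals partitions of 7 into parts ≤ 2. Let r_j(i) = number of partitions of i into parts ≤ j, for i = 0..7. r_1(i) = 1 for all i; r_j(i) = r_{j-1}(i) + r_j(i-j). Rows j = 2..2: ≤2: 1 1 2 2 3 3 4 4. r_2(7) = 4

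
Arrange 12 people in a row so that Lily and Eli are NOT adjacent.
Total - adjacent = 12! - (12-1)!×2 = 479001600 - 79833600 = 399168000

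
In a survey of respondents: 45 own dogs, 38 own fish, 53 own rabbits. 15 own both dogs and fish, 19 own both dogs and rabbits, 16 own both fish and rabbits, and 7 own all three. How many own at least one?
|A∪B∪C| = 45+38+53-15-19-16+7 = 93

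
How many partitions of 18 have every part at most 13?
Let r_j(i) = number of partitions of i into parts ≤ j, for i = 0..18. r_1(i) = 1 for all i; r_j(i) = r_{j-1}(i) + r_j(i-j). Rows j = 2..13: ≤2: 1 1 2 2 3 3 4 4 5 5 6 6 7 7 8 8 9 9 10; ≤3: 1 1 2 3 4 5 7 8 10 12 14 16 19 21 24 27 30 33 37; ≤4: 1 1 2 3 5 6 9 11 15 18 23 27 34 39 47 54 64 72 84; ≤5: 1 1 2 3 5 7 10 13 18 23 30 37 47 57 70 84 101 119 141; ≤6: 1 1 2 3 5 7 11 14 20 26 35 44 58 71 90 110 136 163 199; ≤7: 1 1 2 3 5 7 11 15 21 28 38 49 65 82 105 131 164 201 248; ≤8: 1 1 2 3 5 7 11 15 22 29 40 52 70 89 116 146 186 230 288; ≤9: 1 1 2 3 5 7 11 15 22 30 41 54 73 94 123 157 201 252 318; ≤10: 1 1 2 3 5 7 11 15 22 30 42 55 75 97 128 164 212 267 340; ≤11: 1 1 2 3 5 7 11 15 22 30 42 56 76 99 131 169 219 278 355; ≤12: 1 1 2 3 5 7 11 15 22 30 42 56 77 100 133 172 224 285 366; ≤13: 1 1 2 3 5 7 11 15 22 30 42 56 77 101 134 174 227 290 373. r_13(18) = 373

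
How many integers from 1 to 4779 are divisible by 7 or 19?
⌊4779/7⌋ + ⌊4779/19⌋ - ⌊4779/133⌋ = 682 + 251 - 35 = 898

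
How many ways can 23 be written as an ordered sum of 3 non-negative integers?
C(23+3-1, 3-1) = C(25, 2) = 300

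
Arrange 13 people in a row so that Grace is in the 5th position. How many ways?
Fix one position: (13-1)! = 479001600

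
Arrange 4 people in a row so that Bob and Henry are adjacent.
Treat as block: (4-1)! × 2! = 6 × 2 = 12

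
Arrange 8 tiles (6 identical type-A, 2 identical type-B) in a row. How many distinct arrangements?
8! / (6! × 2!) = 28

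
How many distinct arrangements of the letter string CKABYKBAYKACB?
13! / (3! × 2! × 3! × 3! × 2!) = 7207200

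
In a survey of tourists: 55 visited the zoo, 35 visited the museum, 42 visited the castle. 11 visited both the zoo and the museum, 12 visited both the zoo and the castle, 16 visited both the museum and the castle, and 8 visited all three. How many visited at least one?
|A∪B∪C| = 55+35+42-11-12-16+8 = 101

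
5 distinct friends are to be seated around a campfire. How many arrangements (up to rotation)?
Circular: fix one position, arrange the rest. (5-1)! = 24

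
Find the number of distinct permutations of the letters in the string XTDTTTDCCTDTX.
13! / (6! × 2! × 2! × 3!) = 360360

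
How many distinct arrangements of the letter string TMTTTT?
6! / (5! × 1!) = 6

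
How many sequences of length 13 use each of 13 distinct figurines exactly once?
13! = 6227020800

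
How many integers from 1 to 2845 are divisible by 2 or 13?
⌊2845/2⌋ + ⌊2845/13⌋ - ⌊2845/26⌋ = 1422 + 218 - 109 = 1531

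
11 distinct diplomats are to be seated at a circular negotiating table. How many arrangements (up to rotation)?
Circular: fix one position, arrange the rest. (11-1)! = 3628800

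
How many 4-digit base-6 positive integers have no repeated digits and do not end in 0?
Last digit: 5 nonzero choices. First digit: 4 (nonzero, ≠last). Middle 2: P(4,2) = 12. Total = 240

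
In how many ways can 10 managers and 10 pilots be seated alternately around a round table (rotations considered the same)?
Fix one of the managers: (10-1)! ways for the remaining managers, × 10! ways for the pilots = 362880 × 3628800 = 1316818944000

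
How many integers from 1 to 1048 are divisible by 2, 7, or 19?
⌊1048/2⌋+⌊1048/7⌋+⌊1048/19⌋ - ⌊1048/14⌋-⌊1048/38⌋-⌊1048/133⌋ + ⌊1048/266⌋ = 524+149+55 - 74-27-7 + 3 = 623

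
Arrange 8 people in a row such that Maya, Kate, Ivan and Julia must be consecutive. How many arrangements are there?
Treat the 4 as one block: (8-4+1)! × 4! = 120 × 24 = 2880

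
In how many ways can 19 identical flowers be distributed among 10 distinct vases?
C(19+10-1, 10-1) = C(28, 9) = 6906900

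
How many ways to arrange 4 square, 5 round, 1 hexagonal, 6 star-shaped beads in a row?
16! / (4! × 5! × 1! × 6!) = 10090080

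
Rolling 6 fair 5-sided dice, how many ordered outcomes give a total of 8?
Coefficient of x^8 in (x + x² + ... + x^5)^6. By inclusion-exclusion on dice exceeding 5: Σ_j (-1)^j C(6,j)·C(8-1-5j, 5) = C(6,0)·C(7,5) = 1·21 = 21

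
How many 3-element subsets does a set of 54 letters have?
C(54,3) = 54!/(3!×51!) = 24804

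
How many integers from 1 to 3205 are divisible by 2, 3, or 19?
⌊3205/2⌋+⌊3205/3⌋+⌊3205/19⌋ - ⌊3205/6⌋-⌊3205/38⌋-⌊3205/57⌋ + ⌊3205/114⌋ = 1602+1068+168 - 534-84-56 + 28 = 2192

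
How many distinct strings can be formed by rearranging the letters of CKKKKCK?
7! / (2! × 5!) = 21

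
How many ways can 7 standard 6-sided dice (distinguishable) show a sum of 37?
Coefficient of x^37 in (x + x² + ... + x^6)^7. By inclusion-exclusion on dice exceeding 6: Σ_j (-1)^j C(7,j)·C(37-1-6j, 6) = C(7,0)·C(36,6) - C(7,1)·C(30,6) + C(7,2)·C(24,6) - C(7,3)·C(18,6) + C(7,4)·C(12,6) - C(7,5)·C(6,6) = 1·1947792 - 7·593775 + 21·134596 - 35·18564 + 35·924 - 21·1 = 462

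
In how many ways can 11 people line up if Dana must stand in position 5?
Fix one position: (11-1)! = 3628800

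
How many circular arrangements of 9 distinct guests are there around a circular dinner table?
Circular: fix one position, arrange the rest. (9-1)! = 40320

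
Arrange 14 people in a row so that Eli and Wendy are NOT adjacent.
Total - adjacent = 14! - (14-1)!×2 = 87178291200 - 12454041600 = 74724249600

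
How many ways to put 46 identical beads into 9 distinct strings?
C(46+9-1, 9-1) = C(54, 8) = 1040465790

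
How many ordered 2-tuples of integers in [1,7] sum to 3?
Coefficient of x^3 in (x + x² + ... + x^7)^2. By inclusion-exclusion on dice exceeding 7: Σ_j (-1)^j C(2,j)·C(3-1-7j, 1) = C(2,0)·C(2,1) = 1·2 = 2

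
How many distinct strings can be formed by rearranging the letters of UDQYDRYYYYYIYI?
14! / (2! × 1! × 1! × 1! × 2! × 7!) = 4324320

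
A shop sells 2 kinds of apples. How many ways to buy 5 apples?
C(5+2-1, 2-1) = C(6, 1) = 6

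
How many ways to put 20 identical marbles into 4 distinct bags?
C(20+4-1, 4-1) = C(23, 3) = 1771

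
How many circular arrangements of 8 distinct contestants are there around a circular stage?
Circular: fix one position, arrange the rest. (8-1)! = 5040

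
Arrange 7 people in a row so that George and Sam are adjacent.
Treat as block: (7-1)! × 2! = 720 × 2 = 1440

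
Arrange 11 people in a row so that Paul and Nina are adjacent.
Treat as block: (11-1)! × 2! = 3628800 × 2 = 7257600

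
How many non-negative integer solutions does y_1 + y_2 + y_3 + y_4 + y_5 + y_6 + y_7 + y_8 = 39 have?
C(39+8-1, 8-1) = C(46, 7) = 53524680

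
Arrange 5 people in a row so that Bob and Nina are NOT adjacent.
Total - adjacent = 5! - (5-1)!×2 = 120 - 48 = 72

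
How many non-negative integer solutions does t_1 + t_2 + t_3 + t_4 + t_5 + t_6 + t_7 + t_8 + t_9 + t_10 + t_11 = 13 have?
C(13+11-1, 11-1) = C(23, 10) = 1144066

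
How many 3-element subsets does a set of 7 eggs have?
C(7,3) = 7!/(3!×4!) = 35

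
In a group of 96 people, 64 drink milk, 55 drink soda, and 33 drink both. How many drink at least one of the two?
|A∪B| = |A| + |B| - |A∩B| = 64 + 55 - 33 = 86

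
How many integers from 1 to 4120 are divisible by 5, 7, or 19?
⌊4120/5⌋+⌊4120/7⌋+⌊4120/19⌋ - ⌊4120/35⌋-⌊4120/95⌋-⌊4120/133⌋ + ⌊4120/665⌋ = 824+588+216 - 117-43-30 + 6 = 1444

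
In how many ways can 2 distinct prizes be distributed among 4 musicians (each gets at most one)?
P(4,2) = 4!/(4-2)! = 12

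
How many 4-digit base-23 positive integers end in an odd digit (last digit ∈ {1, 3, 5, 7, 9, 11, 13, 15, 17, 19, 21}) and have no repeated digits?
Last∈{1,3,5,7,9,11,13,15,17,19,21}. Last=0: 0. Last nonzero: 11×21×P(21,2) = 97020. Total = 97020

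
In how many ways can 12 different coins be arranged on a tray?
12! = 479001600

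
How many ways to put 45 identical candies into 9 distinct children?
C(45+9-1, 9-1) = C(53, 8) = 886322710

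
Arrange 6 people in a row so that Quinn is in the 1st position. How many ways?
Fix one position: (6-1)! = 120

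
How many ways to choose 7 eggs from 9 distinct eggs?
C(9,7) = 9!/(7!×2!) = 36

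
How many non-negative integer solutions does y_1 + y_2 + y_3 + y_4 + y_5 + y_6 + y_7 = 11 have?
C(11+7-1, 7-1) = C(17, 6) = 12376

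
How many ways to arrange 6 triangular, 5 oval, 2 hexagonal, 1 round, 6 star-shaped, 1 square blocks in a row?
21! / (6! × 5! × 2! × 1! × 6! × 1!) = 410646075840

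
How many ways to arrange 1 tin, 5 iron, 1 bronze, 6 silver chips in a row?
13! / (1! × 5! × 1! × 6!) = 72072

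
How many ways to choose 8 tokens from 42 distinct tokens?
C(42,8) = 42!/(8!×34!) = 118030185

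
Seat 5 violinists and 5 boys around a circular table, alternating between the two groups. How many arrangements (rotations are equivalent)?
Fix one of the violinists: (5-1)! ways for the remaining violinists, × 5! ways for the boys = 24 × 120 = 2880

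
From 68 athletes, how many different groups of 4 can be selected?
C(68,4) = 68!/(4!×64!) = 814385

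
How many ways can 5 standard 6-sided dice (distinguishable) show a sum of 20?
Coefficient of x^20 in (x + x² + ... + x^6)^5. By inclusion-exclusion on dice exceeding 6: Σ_j (-1)^j C(5,j)·C(20-1-6j, 4) = C(5,0)·C(19,4) - C(5,1)·C(13,4) + C(5,2)·C(7,4) = 1·3876 - 5·715 + 10·35 = 651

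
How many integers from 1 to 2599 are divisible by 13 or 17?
⌊2599/13⌋ + ⌊2599/17⌋ - ⌊2599/221⌋ = 199 + 152 - 11 = 340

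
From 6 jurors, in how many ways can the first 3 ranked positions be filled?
P(6,3) = 6!/(6-3)! = 120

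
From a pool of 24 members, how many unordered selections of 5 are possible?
C(24,5) = 24!/(5!×19!) = 42504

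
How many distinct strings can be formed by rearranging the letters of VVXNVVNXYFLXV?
13! / (3! × 1! × 2! × 5! × 1! × 1!) = 4324320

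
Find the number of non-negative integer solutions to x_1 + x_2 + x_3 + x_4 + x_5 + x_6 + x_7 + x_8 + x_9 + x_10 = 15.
C(15+10-1, 10-1) = C(24, 9) = 1307504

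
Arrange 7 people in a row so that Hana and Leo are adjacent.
Treat as block: (7-1)! × 2! = 720 × 2 = 1440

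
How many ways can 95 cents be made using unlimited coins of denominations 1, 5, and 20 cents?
Coefficient of x^95 in 1/(1-x^1) · 1/(1-x^5) · 1/(1-x^20). Case on j = number of 20-cent coins (j = 0..4); remainder r = 95 - 20j is made from {1,5} in ⌊r/5⌋+1 ways. r = 95, 75, 55, 35, 15 → 20 + 16 + 12 + 8 + 4 = 60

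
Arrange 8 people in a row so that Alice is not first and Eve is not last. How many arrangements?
By inclusion-exclusion: 8! - 2×(8-1)! + (8-2)! = 40320 - 10080 + 720 = 30960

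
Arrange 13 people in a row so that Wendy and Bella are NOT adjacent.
Total - adjacent = 13! - (13-1)!×2 = 6227020800 - 958003200 = 5269017600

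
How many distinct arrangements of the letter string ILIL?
4! / (2! × 2!) = 6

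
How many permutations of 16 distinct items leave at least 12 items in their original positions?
Exactly j fixed points: C(16,j)·!(16-j); sum over j ≥ 12 (derangement numbers via !m = (m-1)·(!(m-1) + !(m-2)): !0..!4 = 1, 0, 1, 2, 9). Σ_{j=12}^{16} C(16,j)·!(16-j) = C(16,12)·!4 + C(16,13)·!3 + C(16,14)·!2 + C(16,15)·!1 + C(16,16)·!0 = 1820·9 + 560·2 + 120·1 + 16·0 + 1·1 = 17621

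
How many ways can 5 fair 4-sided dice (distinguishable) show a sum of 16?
Coefficient of x^16 in (x + x² + ... + x^4)^5. By inclusion-exclusion on dice exceeding 4: Σ_j (-1)^j C(5,j)·C(16-1-4j, 4) = C(5,0)·C(15,4) - C(5,1)·C(11,4) + C(5,2)·C(7,4) = 1·1365 - 5·330 + 10·35 = 65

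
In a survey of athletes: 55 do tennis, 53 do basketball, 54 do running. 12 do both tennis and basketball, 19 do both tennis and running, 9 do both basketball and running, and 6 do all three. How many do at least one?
|A∪B∪C| = 55+53+54-12-19-9+6 = 128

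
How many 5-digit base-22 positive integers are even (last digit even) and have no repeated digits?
Last∈{0,2,4,6,8,10,12,14,16,18,20}. Last=0: 143640. Last nonzero: 10×20×P(20,3) = 1368000. Total = 1511640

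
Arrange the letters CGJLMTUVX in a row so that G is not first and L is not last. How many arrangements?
By inclusion-exclusion: 9! - 2×(9-1)! + (9-2)! = 362880 - 80640 + 5040 = 287280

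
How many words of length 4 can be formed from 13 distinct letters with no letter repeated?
P(13,4) = 13!/(13-4)! = 17160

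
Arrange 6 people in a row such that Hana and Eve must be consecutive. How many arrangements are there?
Treat the 2 as one block: (6-2+1)! × 2! = 120 × 2 = 240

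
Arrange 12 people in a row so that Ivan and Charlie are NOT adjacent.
Total - adjacent = 12! - (12-1)!×2 = 479001600 - 79833600 = 399168000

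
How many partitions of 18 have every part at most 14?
Let r_j(i) = number of partitions of i into parts ≤ j, for i = 0..18. r_1(i) = 1 for all i; r_j(i) = r_{j-1}(i) + r_j(i-j). Rows j = 2..14: ≤2: 1 1 2 2 3 3 4 4 5 5 6 6 7 7 8 8 9 9 10; ≤3: 1 1 2 3 4 5 7 8 10 12 14 16 19 21 24 27 30 33 37; ≤4: 1 1 2 3 5 6 9 11 15 18 23 27 34 39 47 54 64 72 84; ≤5: 1 1 2 3 5 7 10 13 18 23 30 37 47 57 70 84 101 119 141; ≤6: 1 1 2 3 5 7 11 14 20 26 35 44 58 71 90 110 136 163 199; ≤7: 1 1 2 3 5 7 11 15 21 28 38 49 65 82 105 131 164 201 248; ≤8: 1 1 2 3 5 7 11 15 22 29 40 52 70 89 116 146 186 230 288; ≤9: 1 1 2 3 5 7 11 15 22 30 41 54 73 94 123 157 201 252 318; ≤10: 1 1 2 3 5 7 11 15 22 30 42 55 75 97 128 164 212 267 340; ≤11: 1 1 2 3 5 7 11 15 22 30 42 56 76 99 131 169 219 278 355; ≤12: 1 1 2 3 5 7 11 15 22 30 42 56 77 100 133 172 224 285 366; ≤13: 1 1 2 3 5 7 11 15 22 30 42 56 77 101 134 174 227 290 373; ≤14: 1 1 2 3 5 7 11 15 22 30 42 56 77 101 135 175 229 293 378. r_14(18) = 378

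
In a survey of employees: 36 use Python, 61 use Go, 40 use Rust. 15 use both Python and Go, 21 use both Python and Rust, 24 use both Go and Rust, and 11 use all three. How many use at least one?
|A∪B∪C| = 36+61+40-15-21-24+11 = 88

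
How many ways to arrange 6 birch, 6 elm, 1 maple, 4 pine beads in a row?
17! / (6! × 6! × 1! × 4!) = 28588560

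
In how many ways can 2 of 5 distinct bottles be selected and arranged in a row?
P(5,2) = 5!/(5-2)! = 20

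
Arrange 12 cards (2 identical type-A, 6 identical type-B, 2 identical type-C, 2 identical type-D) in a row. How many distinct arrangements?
12! / (2! × 6! × 2! × 2!) = 83160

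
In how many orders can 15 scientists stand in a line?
15! = 1307674368000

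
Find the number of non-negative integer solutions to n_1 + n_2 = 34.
C(34+2-1, 2-1) = C(35, 1) = 35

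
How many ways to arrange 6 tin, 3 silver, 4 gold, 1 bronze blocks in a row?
14! / (6! × 3! × 4! × 1!) = 840840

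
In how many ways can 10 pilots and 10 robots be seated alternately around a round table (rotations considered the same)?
Fix one of the pilots: (10-1)! ways for the remaining pilots, × 10! ways for the robots = 362880 × 3628800 = 1316818944000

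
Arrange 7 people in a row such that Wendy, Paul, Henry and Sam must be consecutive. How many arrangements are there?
Treat the 4 as one block: (7-4+1)! × 4! = 24 × 24 = 576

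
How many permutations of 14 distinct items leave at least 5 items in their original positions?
Exactly j fixed points: C(14,j)·!(14-j); sum over j ≥ 5 (derangement numbers via !m = (m-1)·(!(m-1) + !(m-2)): !0..!9 = 1, 0, 1, 2, 9, 44, 265, 1854, 14833, 133496). Σ_{j=5}^{14} C(14,j)·!(14-j) = C(14,5)·!9 + C(14,6)·!8 + C(14,7)·!7 + C(14,8)·!6 + C(14,9)·!5 + C(14,10)·!4 + C(14,11)·!3 + C(14,12)·!2 + C(14,13)·!1 + C(14,14)·!0 = 2002·133496 + 3003·14833 + 3432·1854 + 3003·265 + 2002·44 + 1001·9 + 364·2 + 91·1 + 14·0 + 1·1 = 319059131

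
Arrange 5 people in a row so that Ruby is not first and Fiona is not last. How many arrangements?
By inclusion-exclusion: 5! - 2×(5-1)! + (5-2)! = 120 - 48 + 6 = 78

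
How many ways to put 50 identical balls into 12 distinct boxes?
C(50+12-1, 12-1) = C(61, 11) = 418094152866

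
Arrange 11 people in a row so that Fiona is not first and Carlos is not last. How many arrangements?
By inclusion-exclusion: 11! - 2×(11-1)! + (11-2)! = 39916800 - 7257600 + 362880 = 33022080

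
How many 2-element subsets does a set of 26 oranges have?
C(26,2) = 26!/(2!×24!) = 325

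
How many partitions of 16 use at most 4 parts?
By conjugation, equals partitions of 16 into parts ≤ 4. Let r_j(i) = number of partitions of i into parts ≤ j, for i = 0..16. r_1(i) = 1 for all i; r_j(i) = r_{j-1}(i) + r_j(i-j). Rows j = 2..4: ≤2: 1 1 2 2 3 3 4 4 5 5 6 6 7 7 8 8 9; ≤3: 1 1 2 3 4 5 7 8 10 12 14 16 19 21 24 27 30; ≤4: 1 1 2 3 5 6 9 11 15 18 23 27 34 39 47 54 64. r_4(16) = 64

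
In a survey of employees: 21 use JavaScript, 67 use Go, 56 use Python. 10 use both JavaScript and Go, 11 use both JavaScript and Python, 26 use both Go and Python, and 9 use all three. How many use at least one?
|A∪B∪C| = 21+67+56-10-11-26+9 = 106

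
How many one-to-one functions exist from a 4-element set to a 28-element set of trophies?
P(28,4) = 28!/(28-4)! = 491400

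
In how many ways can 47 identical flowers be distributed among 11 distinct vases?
C(47+11-1, 11-1) = C(57, 10) = 43183019880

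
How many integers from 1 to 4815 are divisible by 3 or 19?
⌊4815/3⌋ + ⌊4815/19⌋ - ⌊4815/57⌋ = 1605 + 253 - 84 = 1774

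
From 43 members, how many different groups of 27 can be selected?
C(43,27) = 43!/(27!×16!) = 265182149218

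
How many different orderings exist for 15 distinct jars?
15! = 1307674368000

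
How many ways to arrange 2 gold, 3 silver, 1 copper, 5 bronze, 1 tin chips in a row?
12! / (2! × 3! × 1! × 5! × 1!) = 332640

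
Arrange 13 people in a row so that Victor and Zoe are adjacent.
Treat as block: (13-1)! × 2! = 479001600 × 2 = 958003200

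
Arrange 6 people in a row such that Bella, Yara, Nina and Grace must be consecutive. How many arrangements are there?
Treat the 4 as one block: (6-4+1)! × 4! = 6 × 24 = 144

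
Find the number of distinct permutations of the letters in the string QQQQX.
5! / (4! × 1!) = 5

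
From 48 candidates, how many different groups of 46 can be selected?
C(48,46) = 48!/(46!×2!) = 1128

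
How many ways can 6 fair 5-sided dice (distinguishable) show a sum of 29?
Coefficient of x^29 in (x + x² + ... + x^5)^6. By inclusion-exclusion on dice exceeding 5: Σ_j (-1)^j C(6,j)·C(29-1-5j, 5) = C(6,0)·C(28,5) - C(6,1)·C(23,5) + C(6,2)·C(18,5) - C(6,3)·C(13,5) + C(6,4)·C(8,5) = 1·98280 - 6·33649 + 15·8568 - 20·1287 + 15·56 = 6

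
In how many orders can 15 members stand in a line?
15! = 1307674368000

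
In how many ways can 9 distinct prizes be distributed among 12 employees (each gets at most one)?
P(12,9) = 12!/(12-9)! = 79833600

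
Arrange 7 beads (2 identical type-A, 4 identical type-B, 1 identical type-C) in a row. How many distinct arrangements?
7! / (2! × 4! × 1!) = 105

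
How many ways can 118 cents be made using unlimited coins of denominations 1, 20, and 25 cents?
Coefficient of x^118 in 1/(1-x^1) · 1/(1-x^20) · 1/(1-x^25). Case on j = number of 25-cent coins (j = 0..4); remainder r = 118 - 25j is made from {1,20} in ⌊r/20⌋+1 ways. r = 118, 93, 68, 43, 18 → 6 + 5 + 4 + 3 + 1 = 19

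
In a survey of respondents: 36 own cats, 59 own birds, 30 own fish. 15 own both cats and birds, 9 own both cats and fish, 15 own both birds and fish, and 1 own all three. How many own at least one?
|A∪B∪C| = 36+59+30-15-9-15+1 = 87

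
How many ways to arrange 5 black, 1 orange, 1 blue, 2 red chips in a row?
9! / (5! × 1! × 1! × 2!) = 1512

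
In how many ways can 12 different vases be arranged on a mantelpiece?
12! = 479001600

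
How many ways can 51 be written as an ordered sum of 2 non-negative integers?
C(51+2-1, 2-1) = C(52, 1) = 52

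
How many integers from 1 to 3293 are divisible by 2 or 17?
⌊3293/2⌋ + ⌊3293/17⌋ - ⌊3293/34⌋ = 1646 + 193 - 96 = 1743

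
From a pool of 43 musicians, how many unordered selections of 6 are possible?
C(43,6) = 43!/(6!×37!) = 6096454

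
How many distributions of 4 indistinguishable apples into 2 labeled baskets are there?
C(4+2-1, 2-1) = C(5, 1) = 5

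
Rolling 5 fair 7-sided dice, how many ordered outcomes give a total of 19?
Coefficient of x^19 in (x + x² + ... + x^7)^5. By inclusion-exclusion on dice exceeding 7: Σ_j (-1)^j C(5,j)·C(19-1-7j, 4) = C(5,0)·C(18,4) - C(5,1)·C(11,4) + C(5,2)·C(4,4) = 1·3060 - 5·330 + 10·1 = 1420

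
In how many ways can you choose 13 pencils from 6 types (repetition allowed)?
C(13+6-1, 6-1) = C(18, 5) = 8568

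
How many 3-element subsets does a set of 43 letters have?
C(43,3) = 43!/(3!×40!) = 12341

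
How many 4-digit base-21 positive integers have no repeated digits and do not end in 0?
Last digit: 20 nonzero choices. First digit: 19 (nonzero, ≠last). Middle 2: P(19,2) = 342. Total = 129960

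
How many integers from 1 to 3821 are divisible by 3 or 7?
⌊3821/3⌋ + ⌊3821/7⌋ - ⌊3821/21⌋ = 1273 + 545 - 181 = 1637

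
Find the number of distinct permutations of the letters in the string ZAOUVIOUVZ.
10! / (2! × 2! × 2! × 1! × 1! × 2!) = 226800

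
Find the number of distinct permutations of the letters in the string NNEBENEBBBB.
11! / (3! × 5! × 3!) = 9240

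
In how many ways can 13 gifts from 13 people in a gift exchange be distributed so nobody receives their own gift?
!13 = Σ_{j=0}^{13} (-1)^j·13!/j! = 6227020800 - 6227020800 + 3113510400 - 1037836800 + 259459200 - 51891840 + 8648640 - 1235520 + 154440 - 17160 + 1716 - 156 + 13 - 1 = 2290792932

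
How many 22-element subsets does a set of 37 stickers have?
C(37,22) = 37!/(22!×15!) = 9364199760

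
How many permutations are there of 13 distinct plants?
13! = 6227020800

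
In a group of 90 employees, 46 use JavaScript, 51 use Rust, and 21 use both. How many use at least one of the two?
|A∪B| = |A| + |B| - |A∩B| = 46 + 51 - 21 = 76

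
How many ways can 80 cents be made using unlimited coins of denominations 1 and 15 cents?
Coefficient of x^80 in 1/(1-x^1) · 1/(1-x^15). Use j coins of 15 for j = 0..⌊80/15⌋ = 5, the rest in 1s: 5 + 1 = 6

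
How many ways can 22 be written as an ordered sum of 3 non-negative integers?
C(22+3-1, 3-1) = C(24, 2) = 276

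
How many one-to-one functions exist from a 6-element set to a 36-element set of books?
P(36,6) = 36!/(36-6)! = 1402410240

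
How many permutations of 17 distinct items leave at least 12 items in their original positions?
Exactly j fixed points: C(17,j)·!(17-j); sum over j ≥ 12 (derangement numbers via !m = (m-1)·(!(m-1) + !(m-2)): !0..!5 = 1, 0, 1, 2, 9, 44). Σ_{j=12}^{17} C(17,j)·!(17-j) = C(17,12)·!5 + C(17,13)·!4 + C(17,14)·!3 + C(17,15)·!2 + C(17,16)·!1 + C(17,17)·!0 = 6188·44 + 2380·9 + 680·2 + 136·1 + 17·0 + 1·1 = 295189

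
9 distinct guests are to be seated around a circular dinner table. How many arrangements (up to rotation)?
Circular: fix one position, arrange the rest. (9-1)! = 40320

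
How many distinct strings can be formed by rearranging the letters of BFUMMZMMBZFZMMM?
15! / (2! × 7! × 2! × 3! × 1!) = 10810800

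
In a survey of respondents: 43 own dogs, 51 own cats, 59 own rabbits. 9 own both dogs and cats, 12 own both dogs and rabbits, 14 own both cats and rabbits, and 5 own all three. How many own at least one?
|A∪B∪C| = 43+51+59-9-12-14+5 = 123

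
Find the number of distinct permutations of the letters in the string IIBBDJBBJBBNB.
13! / (1! × 2! × 1! × 7! × 2!) = 308880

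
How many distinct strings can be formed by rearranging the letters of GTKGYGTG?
8! / (4! × 1! × 2! × 1!) = 840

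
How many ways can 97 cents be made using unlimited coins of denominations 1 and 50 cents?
Coefficient of x^97 in 1/(1-x^1) · 1/(1-x^50). Use j coins of 50 for j = 0..⌊97/50⌋ = 1, the rest in 1s: 1 + 1 = 2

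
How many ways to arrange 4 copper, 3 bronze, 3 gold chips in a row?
10! / (4! × 3! × 3!) = 4200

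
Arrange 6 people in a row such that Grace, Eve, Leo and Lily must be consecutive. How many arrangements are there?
Treat the 4 as one block: (6-4+1)! × 4! = 6 × 24 = 144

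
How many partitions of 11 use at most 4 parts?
By conjugation, equals partitions of 11 into parts ≤ 4. Let r_j(i) = number of partitions of i into parts ≤ j, for i = 0..11. r_1(i) = 1 for all i; r_j(i) = r_{j-1}(i) + r_j(i-j). Rows j = 2..4: ≤2: 1 1 2 2 3 3 4 4 5 5 6 6; ≤3: 1 1 2 3 4 5 7 8 10 12 14 16; ≤4: 1 1 2 3 5 6 9 11 15 18 23 27. r_4(11) = 27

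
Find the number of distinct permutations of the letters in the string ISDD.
4! / (1! × 2! × 1!) = 12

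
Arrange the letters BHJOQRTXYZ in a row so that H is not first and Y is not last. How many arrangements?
By inclusion-exclusion: 10! - 2×(10-1)! + (10-2)! = 3628800 - 725760 + 40320 = 2943360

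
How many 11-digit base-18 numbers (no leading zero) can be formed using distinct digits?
First digit: 17 choices (nonzero). Then descending: 17 × 17 × 16 × 15 × 14 × 13 × 12 × 11 × 10 × 9 × 8 = 1199739340800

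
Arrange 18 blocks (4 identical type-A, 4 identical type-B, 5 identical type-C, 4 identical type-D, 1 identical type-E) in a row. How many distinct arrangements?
18! / (4! × 4! × 5! × 4! × 1!) = 3859455600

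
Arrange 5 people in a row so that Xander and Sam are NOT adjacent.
Total - adjacent = 5! - (5-1)!×2 = 120 - 48 = 72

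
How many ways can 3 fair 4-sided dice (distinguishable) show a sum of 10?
Coefficient of x^10 in (x + x² + ... + x^4)^3. By inclusion-exclusion on dice exceeding 4: Σ_j (-1)^j C(3,j)·C(10-1-4j, 2) = C(3,0)·C(9,2) - C(3,1)·C(5,2) = 1·36 - 3·10 = 6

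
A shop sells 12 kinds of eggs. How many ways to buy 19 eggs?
C(19+12-1, 12-1) = C(30, 11) = 54627300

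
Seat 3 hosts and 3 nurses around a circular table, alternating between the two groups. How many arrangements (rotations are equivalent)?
Fix one of the hosts: (3-1)! ways for the remaining hosts, × 3! ways for the nurses = 2 × 6 = 12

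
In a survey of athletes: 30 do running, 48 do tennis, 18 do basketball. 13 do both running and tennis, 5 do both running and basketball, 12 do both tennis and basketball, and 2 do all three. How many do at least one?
|A∪B∪C| = 30+48+18-13-5-12+2 = 68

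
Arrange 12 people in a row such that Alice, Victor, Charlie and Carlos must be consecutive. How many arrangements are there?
Treat the 4 as one block: (12-4+1)! × 4! = 362880 × 24 = 8709120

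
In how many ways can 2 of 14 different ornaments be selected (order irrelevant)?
C(14,2) = 14!/(2!×12!) = 91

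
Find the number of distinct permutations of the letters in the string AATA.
4! / (3! × 1!) = 4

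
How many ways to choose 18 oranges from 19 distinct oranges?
C(19,18) = 19!/(18!×1!) = 19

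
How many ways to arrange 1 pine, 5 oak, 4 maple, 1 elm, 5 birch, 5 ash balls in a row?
21! / (1! × 5! × 4! × 1! × 5! × 5!) = 1231938227520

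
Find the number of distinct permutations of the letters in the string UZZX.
4! / (2! × 1! × 1!) = 12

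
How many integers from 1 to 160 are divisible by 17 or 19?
⌊160/17⌋ + ⌊160/19⌋ - ⌊160/323⌋ = 9 + 8 - 0 = 17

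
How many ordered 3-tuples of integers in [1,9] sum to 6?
Coefficient of x^6 in (x + x² + ... + x^9)^3. By inclusion-exclusion on dice exceeding 9: Σ_j (-1)^j C(3,j)·C(6-1-9j, 2) = C(3,0)·C(5,2) = 1·10 = 10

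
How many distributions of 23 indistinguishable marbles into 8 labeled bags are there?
C(23+8-1, 8-1) = C(30, 7) = 2035800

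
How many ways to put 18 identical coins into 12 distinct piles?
C(18+12-1, 12-1) = C(29, 11) = 34597290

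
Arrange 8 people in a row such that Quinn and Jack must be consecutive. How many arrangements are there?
Treat the 2 as one block: (8-2+1)! × 2! = 5040 × 2 = 10080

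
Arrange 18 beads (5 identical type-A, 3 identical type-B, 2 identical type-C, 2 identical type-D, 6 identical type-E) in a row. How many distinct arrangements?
18! / (5! × 3! × 2! × 2! × 6!) = 3087564480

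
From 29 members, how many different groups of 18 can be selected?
C(29,18) = 29!/(18!×11!) = 34597290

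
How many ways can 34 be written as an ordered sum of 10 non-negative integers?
C(34+10-1, 10-1) = C(43, 9) = 563921995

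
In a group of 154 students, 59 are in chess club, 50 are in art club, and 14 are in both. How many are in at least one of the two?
|A∪B| = |A| + |B| - |A∩B| = 59 + 50 - 14 = 95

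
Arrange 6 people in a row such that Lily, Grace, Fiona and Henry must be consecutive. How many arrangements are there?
Treat the 4 as one block: (6-4+1)! × 4! = 6 × 24 = 144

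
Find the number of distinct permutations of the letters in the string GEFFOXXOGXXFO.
13! / (3! × 4! × 1! × 2! × 3!) = 3603600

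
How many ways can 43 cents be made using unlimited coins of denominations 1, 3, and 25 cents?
Coefficient of x^43 in 1/(1-x^1) · 1/(1-x^3) · 1/(1-x^25). Case on j = number of 25-cent coins (j = 0..1); remainder r = 43 - 25j is made from {1,3} in ⌊r/3⌋+1 ways. r = 43, 18 → 15 + 7 = 22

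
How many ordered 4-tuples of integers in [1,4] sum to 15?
Coefficient of x^15 in (x + x² + ... + x^4)^4. By inclusion-exclusion on dice exceeding 4: Σ_j (-1)^j C(4,j)·C(15-1-4j, 3) = C(4,0)·C(14,3) - C(4,1)·C(10,3) + C(4,2)·C(6,3) = 1·364 - 4·120 + 6·20 = 4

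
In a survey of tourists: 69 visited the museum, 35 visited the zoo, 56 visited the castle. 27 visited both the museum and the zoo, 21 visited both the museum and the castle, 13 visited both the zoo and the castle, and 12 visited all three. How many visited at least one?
|A∪B∪C| = 69+35+56-27-21-13+12 = 111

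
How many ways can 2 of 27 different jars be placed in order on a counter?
P(27,2) = 27!/(27-2)! = 702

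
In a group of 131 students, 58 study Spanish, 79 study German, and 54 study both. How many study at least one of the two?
|A∪B| = |A| + |B| - |A∩B| = 58 + 79 - 54 = 83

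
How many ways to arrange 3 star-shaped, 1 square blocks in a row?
4! / (3! × 1!) = 4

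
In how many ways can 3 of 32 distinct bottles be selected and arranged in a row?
P(32,3) = 32!/(32-3)! = 29760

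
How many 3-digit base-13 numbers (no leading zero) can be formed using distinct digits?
First digit: 12 choices (nonzero). Then descending: 12 × 12 × 11 = 1584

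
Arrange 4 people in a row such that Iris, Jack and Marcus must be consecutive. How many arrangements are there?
Treat the 3 as one block: (4-3+1)! × 3! = 2 × 6 = 12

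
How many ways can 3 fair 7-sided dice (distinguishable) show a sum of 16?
Coefficient of x^16 in (x + x² + ... + x^7)^3. By inclusion-exclusion on dice exceeding 7: Σ_j (-1)^j C(3,j)·C(16-1-7j, 2) = C(3,0)·C(15,2) - C(3,1)·C(8,2) = 1·105 - 3·28 = 21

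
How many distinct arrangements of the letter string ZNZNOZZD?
8! / (1! × 1! × 4! × 2!) = 840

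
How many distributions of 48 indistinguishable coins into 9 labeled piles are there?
C(48+9-1, 9-1) = C(56, 8) = 1420494075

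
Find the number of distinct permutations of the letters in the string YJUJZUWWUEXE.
12! / (2! × 2! × 3! × 1! × 1! × 2! × 1!) = 9979200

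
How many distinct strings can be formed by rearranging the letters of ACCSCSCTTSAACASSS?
17! / (6! × 2! × 5! × 4!) = 85765680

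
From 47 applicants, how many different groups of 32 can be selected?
C(47,32) = 47!/(32!×15!) = 751616304549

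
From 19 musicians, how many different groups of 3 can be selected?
C(19,3) = 19!/(3!×16!) = 969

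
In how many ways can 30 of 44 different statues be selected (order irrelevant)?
C(44,30) = 44!/(30!×14!) = 114955808528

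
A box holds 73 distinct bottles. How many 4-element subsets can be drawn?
C(73,4) = 73!/(4!×69!) = 1088430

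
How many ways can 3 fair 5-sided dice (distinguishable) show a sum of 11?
Coefficient of x^11 in (x + x² + ... + x^5)^3. By inclusion-exclusion on dice exceeding 5: Σ_j (-1)^j C(3,j)·C(11-1-5j, 2) = C(3,0)·C(10,2) - C(3,1)·C(5,2) = 1·45 - 3·10 = 15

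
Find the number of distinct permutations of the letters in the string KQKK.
4! / (1! × 3!) = 4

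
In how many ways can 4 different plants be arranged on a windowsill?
4! = 24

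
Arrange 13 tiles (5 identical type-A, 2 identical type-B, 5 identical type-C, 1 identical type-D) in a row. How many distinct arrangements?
13! / (5! × 2! × 5! × 1!) = 216216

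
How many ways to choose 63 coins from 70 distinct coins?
C(70,63) = 70!/(63!×7!) = 1198774720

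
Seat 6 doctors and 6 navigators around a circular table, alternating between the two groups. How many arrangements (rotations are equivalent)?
Fix one of the doctors: (6-1)! ways for the remaining doctors, × 6! ways for the navigators = 120 × 720 = 86400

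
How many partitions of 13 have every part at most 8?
Let r_j(i) = number of partitions of i into parts ≤ j, for i = 0..13. r_1(i) = 1 for all i; r_j(i) = r_{j-1}(i) + r_j(i-j). Rows j = 2..8: ≤2: 1 1 2 2 3 3 4 4 5 5 6 6 7 7; ≤3: 1 1 2 3 4 5 7 8 10 12 14 16 19 21; ≤4: 1 1 2 3 5 6 9 11 15 18 23 27 34 39; ≤5: 1 1 2 3 5 7 10 13 18 23 30 37 47 57; ≤6: 1 1 2 3 5 7 11 14 20 26 35 44 58 71; ≤7: 1 1 2 3 5 7 11 15 21 28 38 49 65 82; ≤8: 1 1 2 3 5 7 11 15 22 29 40 52 70 89. r_8(13) = 89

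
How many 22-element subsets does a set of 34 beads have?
C(34,22) = 34!/(22!×12!) = 548354040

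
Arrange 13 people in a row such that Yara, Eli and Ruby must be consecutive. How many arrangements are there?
Treat the 3 as one block: (13-3+1)! × 3! = 39916800 × 6 = 239500800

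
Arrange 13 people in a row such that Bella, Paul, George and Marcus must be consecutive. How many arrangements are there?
Treat the 4 as one block: (13-4+1)! × 4! = 3628800 × 24 = 87091200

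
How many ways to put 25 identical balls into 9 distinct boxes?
C(25+9-1, 9-1) = C(33, 8) = 13884156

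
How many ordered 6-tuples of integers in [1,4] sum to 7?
Coefficient of x^7 in (x + x² + ... + x^4)^6. By inclusion-exclusion on dice exceeding 4: Σ_j (-1)^j C(6,j)·C(7-1-4j, 5) = C(6,0)·C(6,5) = 1·6 = 6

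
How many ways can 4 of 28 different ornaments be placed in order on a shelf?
P(28,4) = 28!/(28-4)! = 491400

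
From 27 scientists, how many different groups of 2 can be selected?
C(27,2) = 27!/(2!×25!) = 351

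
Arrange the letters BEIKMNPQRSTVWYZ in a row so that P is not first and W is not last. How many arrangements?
By inclusion-exclusion: 15! - 2×(15-1)! + (15-2)! = 1307674368000 - 174356582400 + 6227020800 = 1139544806400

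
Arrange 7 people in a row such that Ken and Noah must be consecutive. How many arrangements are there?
Treat the 2 as one block: (7-2+1)! × 2! = 720 × 2 = 1440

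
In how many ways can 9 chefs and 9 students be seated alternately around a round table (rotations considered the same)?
Fix one of the chefs: (9-1)! ways for the remaining chefs, × 9! ways for the students = 40320 × 362880 = 14631321600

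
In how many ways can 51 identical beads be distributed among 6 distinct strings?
C(51+6-1, 6-1) = C(56, 5) = 3819816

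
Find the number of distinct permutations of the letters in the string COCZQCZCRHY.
11! / (1! × 1! × 1! × 4! × 2! × 1! × 1!) = 831600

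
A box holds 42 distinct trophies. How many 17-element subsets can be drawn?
C(42,17) = 42!/(17!×25!) = 254661927156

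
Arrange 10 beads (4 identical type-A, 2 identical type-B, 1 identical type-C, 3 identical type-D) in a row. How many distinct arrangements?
10! / (4! × 2! × 1! × 3!) = 12600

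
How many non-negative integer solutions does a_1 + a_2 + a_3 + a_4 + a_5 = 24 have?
C(24+5-1, 5-1) = C(28, 4) = 20475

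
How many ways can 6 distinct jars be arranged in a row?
6! = 720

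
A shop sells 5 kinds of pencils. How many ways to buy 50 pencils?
C(50+5-1, 5-1) = C(54, 4) = 316251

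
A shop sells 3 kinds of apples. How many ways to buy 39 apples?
C(39+3-1, 3-1) = C(41, 2) = 820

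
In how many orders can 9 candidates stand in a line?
9! = 362880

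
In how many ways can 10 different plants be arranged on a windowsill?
10! = 3628800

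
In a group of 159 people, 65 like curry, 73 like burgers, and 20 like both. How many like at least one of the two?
|A∪B| = |A| + |B| - |A∩B| = 65 + 73 - 20 = 118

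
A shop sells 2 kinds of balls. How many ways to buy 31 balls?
C(31+2-1, 2-1) = C(32, 1) = 32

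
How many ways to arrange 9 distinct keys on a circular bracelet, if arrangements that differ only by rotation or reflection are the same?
(9-1)!/2 = 40320/2 = 20160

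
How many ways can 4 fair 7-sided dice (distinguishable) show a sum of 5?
Coefficient of x^5 in (x + x² + ... + x^7)^4. By inclusion-exclusion on dice exceeding 7: Σ_j (-1)^j C(4,j)·C(5-1-7j, 3) = C(4,0)·C(4,3) = 1·4 = 4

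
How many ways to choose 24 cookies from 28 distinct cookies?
C(28,24) = 28!/(24!×4!) = 20475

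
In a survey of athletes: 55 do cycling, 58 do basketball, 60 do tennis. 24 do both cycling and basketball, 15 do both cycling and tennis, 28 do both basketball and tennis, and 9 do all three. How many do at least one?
|A∪B∪C| = 55+58+60-24-15-28+9 = 115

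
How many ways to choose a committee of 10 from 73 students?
C(73,10) = 73!/(10!×63!) = 621324937376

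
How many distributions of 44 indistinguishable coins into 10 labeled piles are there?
C(44+10-1, 10-1) = C(53, 9) = 4431613550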